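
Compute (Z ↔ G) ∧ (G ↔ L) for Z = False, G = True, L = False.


Z = False, G = True, L = False
Step 1: Z ↔ G is true when Z and G have the same value. Result: False
Step 2: G ↔ L is true when G and L have the same value. Result: False
Step 3: False ∧ False = False

False


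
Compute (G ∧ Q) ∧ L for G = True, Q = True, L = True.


G = True, Q = True, L = True
Step 1: G ∧ Q = True AND True = True
Step 2: True ∧ L = True AND True = True
AND is true only when ALL operands are true.

True


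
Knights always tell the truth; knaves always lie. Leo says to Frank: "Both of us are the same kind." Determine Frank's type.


Leo says: "Both of us are the same kind."
Case 1: Leo is a Knight (truth-teller)
  Statement is true → they ARE the same → Frank is also a Knight
Case 2: Leo is a Knave (liar)
  Statement is false → they are NOT the same → Frank is a Knight
In both cases, Frank is a Knight.

Knight


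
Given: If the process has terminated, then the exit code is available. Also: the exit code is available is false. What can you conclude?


Modus tollens: P → Q, ¬Q ⊢ ¬P
P: the process has terminated
Q: the exit code is available
We have P → Q and Q is false.
By modus tollens, P must be false.

It is not the case that the process has terminated


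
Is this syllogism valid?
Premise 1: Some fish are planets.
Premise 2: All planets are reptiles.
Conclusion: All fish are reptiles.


Premise 1: Some fish are planets.
Premise 2: All planets are reptiles.
Conclusion: All fish are reptiles.
Fallacy: illicit minor. The minor term (fish) is distributed in the conclusion ('All fish ...') but undistributed in its premise ('Some fish are planets' doesn't cover all fish).
Only 'Some fish are reptiles' follows, not 'All'.

Invalid


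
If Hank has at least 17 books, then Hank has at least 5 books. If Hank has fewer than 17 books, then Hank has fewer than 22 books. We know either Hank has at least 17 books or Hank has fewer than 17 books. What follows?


Constructive dilemma: (P → Q) ∧ (R → S), P ∨ R ⊢ Q ∨ S
Premise 1: Hank has at least 17 books → Hank has at least 5 books
Premise 2: Hank has fewer than 17 books → Hank has fewer than 22 books
Premise 3: Hank has at least 17 books ∨ Hank has fewer than 17 books
Case 1: Assuming Hank has at least 17 books, then by Premise 1, Hank has at least 5 books.
Case 2: Assuming Hank has fewer than 17 books, then by Premise 2, Hank has fewer than 22 books.
Since one of Hank has at least 17 books or Hank has fewer than 17 books must hold, we get Hank has at least 5 books or Hank has fewer than 22 books.

Hank has at least 5 books or Hank has fewer than 22 books.


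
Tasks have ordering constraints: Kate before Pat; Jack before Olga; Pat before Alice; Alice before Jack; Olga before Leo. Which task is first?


Constraints: Kate before Pat; Jack before Olga; Pat before Alice; Alice before Jack; Olga before Leo
The first task can have nothing scheduled before it, so it must never appear on the right of a 'before'.
Tasks appearing after some 'before': Pat, Olga, Alice, Jack, Leo.
The only task not in that list is Kate → it is first.

Kate


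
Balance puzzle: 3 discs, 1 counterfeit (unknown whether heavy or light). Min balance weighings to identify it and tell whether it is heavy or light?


Let n = 3. 6 possibilities (n discs × lighter/heavier); each weighing has 3 outcomes.
Bound for k weighings: say the first weighing puts j discs on each pan. If it tips, the 2j weighed discs remain suspects (each with a known direction) and k-1 weighings give 3^(k-1) outcomes; 3^(k-1) is odd, so 2j ≤ 3^(k-1) - 1. If it balances, the n - 2j unweighed discs remain with direction unknown: 2(n - 2j) ≤ 3^(k-1) - 1 by the same parity argument. Adding, n ≤ (3^(k-1) - 1) + (3^(k-1) - 1)/2 = (3^k - 3)/2, and the classical three-group strategy achieves this (3 discs in 2 weighings, 12 in 3, 39 in 4, 120 in 5).
So we need the smallest k with (3^k - 3)/2 ≥ 3.
k = 1: (3^1 - 3)/2 = 0 < 3 ✗
k = 2: (3^2 - 3)/2 = 3 ≥ 3 ✓

2


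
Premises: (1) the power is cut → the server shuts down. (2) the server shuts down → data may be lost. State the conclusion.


Hypothetical syllogism: P → Q, Q → R ⊢ P → R
Premise 1: the power is cut → the server shuts down
Premise 2: the server shuts down → data may be lost
Chain the implications: the middle term (the server shuts down) links the two.
Conclusion: If the power is cut, then data may be lost.

If the power is cut, then data may be lost.


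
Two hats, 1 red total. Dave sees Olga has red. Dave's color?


Total red = 1, Olga = red
Red accounted for: 1
Remaining for Dave: 0
Dave's hat is blue.

blue


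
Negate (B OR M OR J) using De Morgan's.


De Morgan's law: ¬(P ∨ Q ∨ R) ≡ ¬P ∧ ¬Q ∧ ¬R
¬(B ∨ M ∨ J) = ¬B ∧ ¬M ∧ ¬J

¬B ∧ ¬M ∧ ¬J


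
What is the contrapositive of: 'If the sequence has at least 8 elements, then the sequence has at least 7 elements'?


Original: If the sequence has at least 8 elements, then the sequence has at least 7 elements
Contrapositive: If ¬Q, then ¬P
Negate Q: not (the sequence has at least 7 elements)
Negate P: not (the sequence has at least 8 elements)

If not (the sequence has at least 7 elements), then not (the sequence has at least 8 elements).


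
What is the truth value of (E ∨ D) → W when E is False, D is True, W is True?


E = False, D = True, W = True
Step 1: E ∨ D = False OR True = True
Step 2: (True) → W: false only when antecedent=True and W=False.
Result: True

True


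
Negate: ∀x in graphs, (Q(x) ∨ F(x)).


Original: ∀x (Q(x) ∨ F(x))
Rule: ¬∀→∃, ¬∃→∀, negate predicate.
Negation: ∃x (¬Q(x) ∧ ¬F(x))

∃x (¬Q(x) ∧ ¬F(x))


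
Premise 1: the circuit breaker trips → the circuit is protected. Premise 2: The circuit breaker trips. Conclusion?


Modus ponens: P → Q, P ⊢ Q
P: the circuit breaker trips
Q: the circuit is protected
We have P → Q and P is true.
By modus ponens, Q must be true.

The circuit is protected


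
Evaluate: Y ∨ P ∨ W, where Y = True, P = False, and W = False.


Y = True, P = False, W = False
Step 1: Y ∨ P = True OR False = True
Step 2: True ∨ W = True OR False = True
OR is true when at least one operand is true.

True


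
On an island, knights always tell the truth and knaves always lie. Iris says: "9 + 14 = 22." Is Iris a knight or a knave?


Statement: "9 + 14 = 22."
Actual: 9 + 14 = 23
Claimed: 22
Statement is FALSE → Iris lies → Knave

Knave


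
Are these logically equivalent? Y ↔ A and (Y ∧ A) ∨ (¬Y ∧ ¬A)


Expression 1: Y ↔ A
Expression 2: (Y ∧ A) ∨ (¬Y ∧ ¬A)
Truth table (Y A | Expr1 Expr2):
  T T |   T     T
  T F |   F     F
  F T |   F     F
  F F |   T     T
All 4 rows agree, so the expressions are logically equivalent.

Yes


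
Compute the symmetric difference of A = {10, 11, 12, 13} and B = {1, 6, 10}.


A = {10, 11, 12, 13}
B = {1, 6, 10}
Operation: symmetric difference
In A only: [11, 12, 13], in B only: [1, 6]

{1, 6, 11, 12, 13}


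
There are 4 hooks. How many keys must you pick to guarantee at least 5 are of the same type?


Pigeonhole: to guarantee k in one of n categories, need (k-1)×n + 1.
k = 5, n = 4
Minimum = (5-1) × 4 + 1 = 4 × 4 + 1

17


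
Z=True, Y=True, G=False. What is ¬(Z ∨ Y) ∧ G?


Z = True, Y = True, G = False
Expression: ¬(Z ∨ Y) ∧ G
Step 1: Z ∨ Y = True OR True = True
Step 2: ¬(Z ∨ Y) = NOT True = False
Step 3: (False) ∧ G = False AND False = False

False


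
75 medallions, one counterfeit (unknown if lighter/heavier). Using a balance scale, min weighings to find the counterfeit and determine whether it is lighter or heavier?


Let n = 75. 150 possibilities (n medallions × lighter/heavier); each weighing has 3 outcomes.
Bound for k weighings: say the first weighing puts j medallions on each pan. If it tips, the 2j weighed medallions remain suspects (each with a known direction) and k-1 weighings give 3^(k-1) outcomes; 3^(k-1) is odd, so 2j ≤ 3^(k-1) - 1. If it balances, the n - 2j unweighed medallions remain with direction unknown: 2(n - 2j) ≤ 3^(k-1) - 1 by the same parity argument. Adding, n ≤ (3^(k-1) - 1) + (3^(k-1) - 1)/2 = (3^k - 3)/2, and the classical three-group strategy achieves this (3 medallions in 2 weighings, 12 in 3, 39 in 4, 120 in 5).
So we need the smallest k with (3^k - 3)/2 ≥ 75.
k = 4: (3^4 - 3)/2 = 39 < 75 ✗
k = 5: (3^5 - 3)/2 = 120 ≥ 75 ✓

5


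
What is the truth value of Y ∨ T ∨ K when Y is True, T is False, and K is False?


Y = True, T = False, K = False
Step 1: Y ∨ T = True OR False = True
Step 2: True ∨ K = True OR False = True
OR is true when at least one operand is true.

True


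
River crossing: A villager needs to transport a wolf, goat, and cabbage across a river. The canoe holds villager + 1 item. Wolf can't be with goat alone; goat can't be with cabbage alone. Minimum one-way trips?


1. villager+goat → 2. villager ← 3. villager+wolf → 4. villager+goat ← 5. villager+cabbage → 6. villager ← 7. villager+goat →
Minimum trips = 7

7


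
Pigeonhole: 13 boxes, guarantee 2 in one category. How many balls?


Pigeonhole: to guarantee k in one of n categories, need (k-1)×n + 1.
k = 2, n = 13
Minimum = (2-1) × 13 + 1 = 1 × 13 + 1

14


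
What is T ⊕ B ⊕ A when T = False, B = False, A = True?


T = False, B = False, A = True
Step 1: T ⊕ B = False XOR False = False
Step 2: False ⊕ A = False XOR True = True
XOR is true when an odd number of operands are true.

True


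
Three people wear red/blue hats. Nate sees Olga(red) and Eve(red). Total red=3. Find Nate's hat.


Total red = 3, seen red = 2
Own red = 3 - 2 = 1
Nate's hat is red.

red


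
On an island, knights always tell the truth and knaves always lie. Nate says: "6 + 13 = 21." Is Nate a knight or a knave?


Statement: "6 + 13 = 21."
Actual: 6 + 13 = 19
Claimed: 21
Statement is FALSE → Nate lies → Knave

Knave


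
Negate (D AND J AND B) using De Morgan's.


De Morgan's law: ¬(P ∧ Q ∧ R) ≡ ¬P ∨ ¬Q ∨ ¬R
¬(D ∧ J ∧ B) = ¬D ∨ ¬J ∨ ¬B

¬D ∨ ¬J ∨ ¬B


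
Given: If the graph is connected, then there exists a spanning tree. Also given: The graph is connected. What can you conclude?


Modus ponens: P → Q, P ⊢ Q
P: the graph is connected
Q: there exists a spanning tree
We have P → Q and P is true.
By modus ponens, Q must be true.

There exists a spanning tree


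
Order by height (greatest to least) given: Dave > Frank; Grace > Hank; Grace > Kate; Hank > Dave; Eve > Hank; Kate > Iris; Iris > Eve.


Constraints: Dave > Frank; Grace > Hank; Grace > Kate; Hank > Dave; Eve > Hank; Kate > Iris; Iris > Eve
Method: at each step, the next-highest is the one remaining person who never appears on the smaller side of a constraint between remaining people.
  Step 1: remaining {Hank, Kate, Dave, Iris, Eve, Frank, Grace}; on the smaller side: {Hank, Kate, Dave, Iris, Eve, Frank} → Grace is next (Grace > Hank; Grace > Kate).
  Step 2: remaining {Hank, Kate, Dave, Iris, Eve, Frank}; on the smaller side: {Hank, Dave, Iris, Eve, Frank} → Kate is next (Kate > Iris).
  Step 3: remaining {Hank, Dave, Iris, Eve, Frank}; on the smaller side: {Hank, Dave, Eve, Frank} → Iris is next (Iris > Eve).
  Step 4: remaining {Hank, Dave, Eve, Frank}; on the smaller side: {Hank, Dave, Frank} → Eve is next (Eve > Hank).
  Step 5: remaining {Hank, Dave, Frank}; on the smaller side: {Dave, Frank} → Hank is next (Hank > Dave).
  Step 6: remaining {Dave, Frank}; on the smaller side: {Frank} → Dave is next (Dave > Frank).
  Step 7: only Frank remains → lowest.
Final ranking (highest to lowest):

Grace > Kate > Iris > Eve > Hank > Dave > Frank


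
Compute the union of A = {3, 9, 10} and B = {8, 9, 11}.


A = {3, 9, 10}
B = {8, 9, 11}
Operation: union
All elements combined: 3, 8, 9, 10, 11

{3, 8, 9, 10, 11}


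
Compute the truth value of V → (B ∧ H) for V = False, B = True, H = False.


V = False, B = True, H = False
Step 1: B ∧ H = True AND False = False
Step 2: V → (False): false only when V=True and consequent=False.
Result: True

True


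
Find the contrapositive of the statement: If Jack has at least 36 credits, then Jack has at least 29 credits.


Original: If Jack has at least 36 credits, then Jack has at least 29 credits
Contrapositive: If ¬Q, then ¬P
Negate Q: not (Jack has at least 29 credits)
Negate P: not (Jack has at least 36 credits)

If not (Jack has at least 29 credits), then not (Jack has at least 36 credits).


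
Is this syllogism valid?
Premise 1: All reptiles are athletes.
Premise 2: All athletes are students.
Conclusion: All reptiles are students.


Premise 1: All reptiles are athletes.
Premise 2: All athletes are students.
Conclusion: All reptiles are students.
Barbara syllogism (AAA-1): All A are B, All B are C → All A are C.
Middle term (athletes) distributed in premise 2.

Valid


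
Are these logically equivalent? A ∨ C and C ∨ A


Expression 1: A ∨ C
Expression 2: C ∨ A
Truth table (A C | Expr1 Expr2):
  T T |   T     T
  T F |   T     T
  F T |   T     T
  F F |   F     F
All 4 rows agree, so the expressions are logically equivalent.

Yes


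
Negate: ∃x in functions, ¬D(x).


Original: ∃x ¬D(x)
Rule: ¬∀→∃, ¬∃→∀, negate predicate.
Negation: ∀x D(x)

∀x D(x)


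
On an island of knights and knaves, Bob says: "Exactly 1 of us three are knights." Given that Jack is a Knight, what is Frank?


Bob claims exactly 1 knights among Bob, Jack, Frank.
Given: Jack is a Knight.

Case 1: Bob is a Knight (tells truth)
  Then exactly 1 of the three are knights.
  Counting Bob, Jack: 2 knight(s) so far. Need -1 more → impossible.
Case 2: Bob is a Knave (lies)
  Then the count is NOT 1.
  If Frank = Knave, count = 1 = 1 → claim would be true, contradicts lie.
  If Frank = Knight, count = 2 ≠ 1 → lie confirmed ✓

Frank is a Knight.

Knight


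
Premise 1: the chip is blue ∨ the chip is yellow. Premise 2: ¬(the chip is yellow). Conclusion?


Disjunctive syllogism: P ∨ Q, ¬P ⊢ Q
Disjunction: the chip is blue ∨ the chip is yellow
We know it is not the case that the chip is yellow.
By disjunctive syllogism, the other disjunct must be true.

The chip is blue


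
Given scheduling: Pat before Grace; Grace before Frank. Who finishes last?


Constraints: Pat before Grace; Grace before Frank
The last task can have nothing scheduled after it, so it must never appear on the left of a 'before'.
Tasks appearing before some other task: Pat, Grace.
The only task not in that list is Frank → it is last.

Frank


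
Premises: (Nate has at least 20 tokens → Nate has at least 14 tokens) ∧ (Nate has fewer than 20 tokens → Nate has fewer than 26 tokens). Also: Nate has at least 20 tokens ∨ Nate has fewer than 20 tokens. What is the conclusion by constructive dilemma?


Constructive dilemma: (P → Q) ∧ (R → S), P ∨ R ⊢ Q ∨ S
Premise 1: Nate has at least 20 tokens → Nate has at least 14 tokens
Premise 2: Nate has fewer than 20 tokens → Nate has fewer than 26 tokens
Premise 3: Nate has at least 20 tokens ∨ Nate has fewer than 20 tokens
Case 1: Assuming Nate has at least 20 tokens, then by Premise 1, Nate has at least 14 tokens.
Case 2: Assuming Nate has fewer than 20 tokens, then by Premise 2, Nate has fewer than 26 tokens.
Since one of Nate has at least 20 tokens or Nate has fewer than 20 tokens must hold, we get Nate has at least 14 tokens or Nate has fewer than 26 tokens.

Nate has at least 14 tokens or Nate has fewer than 26 tokens.


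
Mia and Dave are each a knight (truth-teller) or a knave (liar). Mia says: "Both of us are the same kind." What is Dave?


Mia says: "Both of us are the same kind."
Case 1: Mia is a Knight (truth-teller)
  Statement is true → they ARE the same → Dave is also a Knight
Case 2: Mia is a Knave (liar)
  Statement is false → they are NOT the same → Dave is a Knight
In both cases, Dave is a Knight.

Knight


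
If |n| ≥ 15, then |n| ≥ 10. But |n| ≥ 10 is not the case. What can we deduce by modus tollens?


Modus tollens: P → Q, ¬Q ⊢ ¬P
P: |n| ≥ 15
Q: |n| ≥ 10
We have P → Q and Q is false.
By modus tollens, P must be false.

It is not the case that |n| ≥ 15


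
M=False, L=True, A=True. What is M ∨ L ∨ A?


M = False, L = True, A = True
Expression: M ∨ L ∨ A
Step 1: M ∨ L = False OR True = True
Step 2: (True) ∨ A = True OR True = True

True


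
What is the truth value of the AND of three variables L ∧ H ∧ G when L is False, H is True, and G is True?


L = False, H = True, G = True
Step 1: L ∧ H = False AND True = False
Step 2: (False) ∧ G = (False) AND True = False
AND is true only when ALL operands are true.

False


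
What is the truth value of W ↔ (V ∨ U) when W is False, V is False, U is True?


W = False, V = False, U = True
Step 1: V ∨ U = False OR True = True
Step 2: W ↔ (True): true when both sides have same truth value.
Result: False ↔ True = False

False


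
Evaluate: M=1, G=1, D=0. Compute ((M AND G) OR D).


M AND G = 1&1 = 1
1 OR 0 = 1

1


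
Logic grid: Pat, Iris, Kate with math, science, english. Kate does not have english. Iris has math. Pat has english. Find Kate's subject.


From clues:
  Pat → english
  Iris → math
By elimination, Kate gets the remaining.

science


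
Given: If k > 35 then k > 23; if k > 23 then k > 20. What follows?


Hypothetical syllogism: P → Q, Q → R ⊢ P → R
Premise 1: k > 35 → k > 23
Premise 2: k > 23 → k > 20
Chain the implications: the middle term (k > 23) links the two.
Conclusion: If k > 35, then k > 20.

If k > 35, then k > 20.


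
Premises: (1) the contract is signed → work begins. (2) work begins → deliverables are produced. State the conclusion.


Hypothetical syllogism: P → Q, Q → R ⊢ P → R
Premise 1: the contract is signed → work begins
Premise 2: work begins → deliverables are produced
Chain the implications: the middle term (work begins) links the two.
Conclusion: If the contract is signed, then deliverables are produced.

If the contract is signed, then deliverables are produced.


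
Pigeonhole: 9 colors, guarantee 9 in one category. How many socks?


Pigeonhole: to guarantee k in one of n categories, need (k-1)×n + 1.
k = 9, n = 9
Minimum = (9-1) × 9 + 1 = 8 × 9 + 1

73


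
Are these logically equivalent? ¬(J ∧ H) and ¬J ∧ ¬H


Expression 1: ¬(J ∧ H)
Expression 2: ¬J ∧ ¬H
Truth table (J H | Expr1 Expr2):
  T T |   F     F
  T F |   T     F   ← differ
  F T |   T     F   ← differ
  F F |   T     T
Counterexample: J=T, H=F gives Expr1 = T but Expr2 = F, so the expressions are NOT logically equivalent.

No


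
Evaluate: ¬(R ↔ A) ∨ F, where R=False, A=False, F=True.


R = False, A = False, F = True
Expression: ¬(R ↔ A) ∨ F
Step 1: R ↔ A = (False iff False) = True
Step 2: ¬(R ↔ A) = NOT True = False
Step 3: (False) ∨ F = False OR True = True

True


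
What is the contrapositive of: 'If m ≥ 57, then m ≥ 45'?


Original: If m ≥ 57, then m ≥ 45
Contrapositive: If ¬Q, then ¬P
Negate Q: not (m ≥ 45)
Negate P: not (m ≥ 57)

If not (m ≥ 45), then not (m ≥ 57).


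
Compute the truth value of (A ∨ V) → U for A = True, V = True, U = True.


A = True, V = True, U = True
Step 1: A ∨ V = True OR True = True
Step 2: (True) → U: false only when antecedent=True and U=False.
Result: True

True


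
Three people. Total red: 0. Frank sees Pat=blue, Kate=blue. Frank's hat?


Total red = 0, seen red = 0
Own red = 0 - 0 = 0
Frank's hat is blue.

blue


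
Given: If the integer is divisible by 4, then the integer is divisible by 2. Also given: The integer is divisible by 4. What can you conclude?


Modus ponens: P → Q, P ⊢ Q
P: the integer is divisible by 4
Q: the integer is divisible by 2
We have P → Q and P is true.
By modus ponens, Q must be true.

The integer is divisible by 2


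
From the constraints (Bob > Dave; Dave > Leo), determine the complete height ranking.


Constraints: Bob > Dave; Dave > Leo
Method: at each step, the next-highest is the one remaining person who never appears on the smaller side of a constraint between remaining people.
  Step 1: remaining {Leo, Bob, Dave}; on the smaller side: {Leo, Dave} → Bob is next (Bob > Dave).
  Step 2: remaining {Leo, Dave}; on the smaller side: {Leo} → Dave is next (Dave > Leo).
  Step 3: only Leo remains → lowest.
Final ranking (highest to lowest):

Bob > Dave > Leo


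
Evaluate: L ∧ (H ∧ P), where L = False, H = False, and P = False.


L = False, H = False, P = False
Step 1: H ∧ P = False AND False = False
Step 2: L ∧ False = False AND False = False
AND is true only when ALL operands are true.

False


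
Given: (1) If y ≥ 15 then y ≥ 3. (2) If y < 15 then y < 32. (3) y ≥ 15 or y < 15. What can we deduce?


Constructive dilemma: (P → Q) ∧ (R → S), P ∨ R ⊢ Q ∨ S
Premise 1: y ≥ 15 → y ≥ 3
Premise 2: y < 15 → y < 32
Premise 3: y ≥ 15 ∨ y < 15
Case 1: Assuming y ≥ 15, then by Premise 1, y ≥ 3.
Case 2: Assuming y < 15, then by Premise 2, y < 32.
Since one of y ≥ 15 or y < 15 must hold, we get y ≥ 3 or y < 32.

y ≥ 3 or y < 32.


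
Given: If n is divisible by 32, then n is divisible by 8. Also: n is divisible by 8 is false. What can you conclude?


Modus tollens: P → Q, ¬Q ⊢ ¬P
P: n is divisible by 32
Q: n is divisible by 8
We have P → Q and Q is false.
By modus tollens, P must be false.

It is not the case that n is divisible by 32


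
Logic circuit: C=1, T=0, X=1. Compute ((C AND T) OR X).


C AND T = 1&0 = 0
0 OR 1 = 1

1


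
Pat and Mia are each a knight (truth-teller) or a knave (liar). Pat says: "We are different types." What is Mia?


Pat says: "We are different types."
Case 1: Pat is a Knight (truth-teller)
  Statement is true → they ARE different → Mia is a Knave
Case 2: Pat is a Knave (liar)
  Statement is false → they are NOT different → Mia is a Knave
In both cases, Mia is a Knave.

Knave


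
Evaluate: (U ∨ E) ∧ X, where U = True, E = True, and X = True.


U = True, E = True, X = True
Step 1: U ∨ E = True OR True = True
Step 2: True ∧ X = True AND True = True
OR is true when at least one operand is true; AND requires both.

True


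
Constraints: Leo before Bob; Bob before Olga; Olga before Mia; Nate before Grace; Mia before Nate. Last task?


Constraints: Leo before Bob; Bob before Olga; Olga before Mia; Nate before Grace; Mia before Nate
The last task can have nothing scheduled after it, so it must never appear on the left of a 'before'.
Tasks appearing before some other task: Leo, Bob, Olga, Nate, Mia.
The only task not in that list is Grace → it is last.

Grace


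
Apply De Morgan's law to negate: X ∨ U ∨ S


De Morgan's law: ¬(P ∨ Q ∨ R) ≡ ¬P ∧ ¬Q ∧ ¬R
¬(X ∨ U ∨ S) = ¬X ∧ ¬U ∧ ¬S

¬X ∧ ¬U ∧ ¬S


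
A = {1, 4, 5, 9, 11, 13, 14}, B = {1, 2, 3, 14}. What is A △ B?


A = {1, 4, 5, 9, 11, 13, 14}
B = {1, 2, 3, 14}
Operation: symmetric difference
In A only: [4, 5, 9, 11, 13], in B only: [2, 3]

{2, 3, 4, 5, 9, 11, 13}


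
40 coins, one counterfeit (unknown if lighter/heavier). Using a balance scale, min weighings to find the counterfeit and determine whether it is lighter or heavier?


Let n = 40. 80 possibilities (n coins × lighter/heavier); each weighing has 3 outcomes.
Bound for k weighings: say the first weighing puts j coins on each pan. If it tips, the 2j weighed coins remain suspects (each with a known direction) and k-1 weighings give 3^(k-1) outcomes; 3^(k-1) is odd, so 2j ≤ 3^(k-1) - 1. If it balances, the n - 2j unweighed coins remain with direction unknown: 2(n - 2j) ≤ 3^(k-1) - 1 by the same parity argument. Adding, n ≤ (3^(k-1) - 1) + (3^(k-1) - 1)/2 = (3^k - 3)/2, and the classical three-group strategy achieves this (3 coins in 2 weighings, 12 in 3, 39 in 4, 120 in 5).
So we need the smallest k with (3^k - 3)/2 ≥ 40.
k = 4: (3^4 - 3)/2 = 39 < 40 ✗
k = 5: (3^5 - 3)/2 = 120 ≥ 40 ✓

5


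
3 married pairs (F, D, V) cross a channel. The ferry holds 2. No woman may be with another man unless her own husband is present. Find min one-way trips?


Label couples F, D, V (H = husband, W = wife).
Counting alone: 6 people, the ferry carries 2 and someone must bring it back, so each round trip nets at most +1 on the far side until the last crossing → at least 9 trips. The jealousy constraint makes 9 impossible; the shortest valid schedule has 11:
1. WF+WD →  (far: WF,WD; near: HF,HD,HV,WV)
2. WF ←       (far: WD; near: HF,HD,HV,WF,WV)
3. WF+WV →  (far: WF,WD,WV; near: HF,HD,HV)
4. WF ←       (far: WD,WV; near: HF,HD,HV,WF)
5. HD+HV →  (far: HD,WD,HV,WV; near: HF,WF)
6. HD+WD ←  (far: HV,WV; near: HF,WF,HD,WD)
7. HF+HD →  (far: HF,HD,HV,WV; near: WF,WD)
8. WV ←       (far: HF,HD,HV; near: WF,WD,WV)
9. WF+WD →  (far: HF,WF,HD,WD,HV; near: WV)
10. HV ←      (far: HF,WF,HD,WD; near: HV,WV)
11. HV+WV → (far: all six; near: empty)
In every state each wife is either with her husband or with no other man.
Minimum trips = 11

11


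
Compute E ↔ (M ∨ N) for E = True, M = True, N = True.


E = True, M = True, N = True
Step 1: M ∨ N = True OR True = True
Step 2: E ↔ (True): true when both sides have same truth value.
Result: True ↔ True = True

True


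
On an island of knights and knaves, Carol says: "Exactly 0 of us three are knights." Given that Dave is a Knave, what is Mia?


Carol claims exactly 0 knights among Carol, Dave, Mia.
Given: Dave is a Knave.

Case 1: Carol is a Knight (tells truth)
  Then exactly 0 of the three are knights.
  Counting Carol, Dave: 1 knight(s) so far. Need -1 more → impossible.
Case 2: Carol is a Knave (lies)
  Then the count is NOT 0.
  If Mia = Knave, count = 0 = 0 → claim would be true, contradicts lie.
  If Mia = Knight, count = 1 ≠ 0 → lie confirmed ✓

Mia is a Knight.

Knight


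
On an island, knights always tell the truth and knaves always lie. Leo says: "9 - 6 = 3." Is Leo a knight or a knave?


Statement: "9 - 6 = 3."
Actual: 9 - 6 = 3
Claimed: 3
Statement is TRUE → Leo tells the truth → Knight

Knight


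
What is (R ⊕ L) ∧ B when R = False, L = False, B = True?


R = False, L = False, B = True
Step 1: R ⊕ L = False XOR False = False
Step 2: False ∧ B = False AND True = False
XOR true when exactly one of R,L is true; then AND with B.

False


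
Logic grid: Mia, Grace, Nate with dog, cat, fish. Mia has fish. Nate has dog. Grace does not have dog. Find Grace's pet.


From clues:
  Nate → dog
  Mia → fish
By elimination, Grace gets the remaining.

cat


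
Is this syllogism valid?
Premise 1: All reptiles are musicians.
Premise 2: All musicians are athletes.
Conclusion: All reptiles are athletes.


Premise 1: All reptiles are musicians.
Premise 2: All musicians are athletes.
Conclusion: All reptiles are athletes.
Barbara syllogism (AAA-1): All A are B, All B are C → All A are C.
Middle term (musicians) distributed in premise 2.

Valid


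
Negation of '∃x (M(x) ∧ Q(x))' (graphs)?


Original: ∃x (M(x) ∧ Q(x))
Rule: ¬∀→∃, ¬∃→∀, negate predicate.
Negation: ∀x (¬M(x) ∨ ¬Q(x))

∀x (¬M(x) ∨ ¬Q(x))


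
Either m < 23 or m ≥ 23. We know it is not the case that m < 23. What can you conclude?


Disjunctive syllogism: P ∨ Q, ¬P ⊢ Q
Disjunction: m < 23 ∨ m ≥ 23
We know it is not the case that m < 23.
By disjunctive syllogism, the other disjunct must be true.

m ≥ 23


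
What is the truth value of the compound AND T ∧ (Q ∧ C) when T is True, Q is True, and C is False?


T = True, Q = True, C = False
Step 1: Q ∧ C = True AND False = False
Step 2: T ∧ False = True AND False = False
AND is true only when ALL operands are true.

False


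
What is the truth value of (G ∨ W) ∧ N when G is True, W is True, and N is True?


G = True, W = True, N = True
Step 1: G ∨ W = True OR True = True
Step 2: True ∧ N = True AND True = True
OR is true when at least one operand is true; AND requires both.

True


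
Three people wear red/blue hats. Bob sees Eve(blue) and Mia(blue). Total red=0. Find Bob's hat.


Total red = 0, seen red = 0
Own red = 0 - 0 = 0
Bob's hat is blue.

blue


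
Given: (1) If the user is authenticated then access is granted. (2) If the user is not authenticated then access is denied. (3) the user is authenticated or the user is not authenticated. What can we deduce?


Constructive dilemma: (P → Q) ∧ (R → S), P ∨ R ⊢ Q ∨ S
Premise 1: the user is authenticated → access is granted
Premise 2: the user is not authenticated → access is denied
Premise 3: the user is authenticated ∨ the user is not authenticated
Case 1: Assuming the user is authenticated, then by Premise 1, access is granted.
Case 2: Assuming the user is not authenticated, then by Premise 2, access is denied.
Since one of the user is authenticated or the user is not authenticated must hold, we get access is granted or access is denied.

Access is granted or access is denied.


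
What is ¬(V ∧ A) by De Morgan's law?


De Morgan's law: ¬(P ∧ Q) ≡ ¬P ∨ ¬Q
¬(V ∧ A) = ¬V ∨ ¬A

¬V ∨ ¬A


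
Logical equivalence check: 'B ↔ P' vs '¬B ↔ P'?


Expression 1: B ↔ P
Expression 2: ¬B ↔ P
Truth table (B P | Expr1 Expr2):
  T T |   T     F   ← differ
  T F |   F     T   ← differ
  F T |   F     T   ← differ
  F F |   T     F   ← differ
Counterexample: B=T, P=T gives Expr1 = T but Expr2 = F, so the expressions are NOT logically equivalent.

No


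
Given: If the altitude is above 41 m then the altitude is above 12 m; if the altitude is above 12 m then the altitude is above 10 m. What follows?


Hypothetical syllogism: P → Q, Q → R ⊢ P → R
Premise 1: the altitude is above 41 m → the altitude is above 12 m
Premise 2: the altitude is above 12 m → the altitude is above 10 m
Chain the implications: the middle term (the altitude is above 12 m) links the two.
Conclusion: If the altitude is above 41 m, then the altitude is above 10 m.

If the altitude is above 41 m, then the altitude is above 10 m.


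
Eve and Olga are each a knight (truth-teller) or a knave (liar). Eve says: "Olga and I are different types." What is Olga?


Eve says: "Olga and I are different types."
Case 1: Eve is a Knight (truth-teller)
  Statement is true → they ARE different → Olga is a Knave
Case 2: Eve is a Knave (liar)
  Statement is false → they are NOT different → Olga is a Knave
In both cases, Olga is a Knave.

Knave


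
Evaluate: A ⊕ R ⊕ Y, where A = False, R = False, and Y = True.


A = False, R = False, Y = True
Step 1: A ⊕ R = False XOR False = False
Step 2: False ⊕ Y = False XOR True = True
XOR is true when an odd number of operands are true.

True


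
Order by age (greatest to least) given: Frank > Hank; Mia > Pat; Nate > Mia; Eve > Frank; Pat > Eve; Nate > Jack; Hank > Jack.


Constraints: Frank > Hank; Mia > Pat; Nate > Mia; Eve > Frank; Pat > Eve; Nate > Jack; Hank > Jack
Method: at each step, the next-highest is the one remaining person who never appears on the smaller side of a constraint between remaining people.
  Step 1: remaining {Mia, Eve, Pat, Frank, Hank, Nate, Jack}; on the smaller side: {Mia, Eve, Pat, Frank, Hank, Jack} → Nate is next (Nate > Mia; Nate > Jack).
  Step 2: remaining {Mia, Eve, Pat, Frank, Hank, Jack}; on the smaller side: {Eve, Pat, Frank, Hank, Jack} → Mia is next (Mia > Pat).
  Step 3: remaining {Eve, Pat, Frank, Hank, Jack}; on the smaller side: {Eve, Frank, Hank, Jack} → Pat is next (Pat > Eve).
  Step 4: remaining {Eve, Frank, Hank, Jack}; on the smaller side: {Frank, Hank, Jack} → Eve is next (Eve > Frank).
  Step 5: remaining {Frank, Hank, Jack}; on the smaller side: {Hank, Jack} → Frank is next (Frank > Hank).
  Step 6: remaining {Hank, Jack}; on the smaller side: {Jack} → Hank is next (Hank > Jack).
  Step 7: only Jack remains → lowest.
Final ranking (highest to lowest):

Nate > Mia > Pat > Eve > Frank > Hank > Jack


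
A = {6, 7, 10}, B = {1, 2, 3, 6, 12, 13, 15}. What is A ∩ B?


A = {6, 7, 10}
B = {1, 2, 3, 6, 12, 13, 15}
Operation: intersection
Elements in both: 6

{6}


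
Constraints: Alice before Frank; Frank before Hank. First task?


Constraints: Alice before Frank; Frank before Hank
The first task can have nothing scheduled before it, so it must never appear on the right of a 'before'.
Tasks appearing after some 'before': Frank, Hank.
The only task not in that list is Alice → it is first.

Alice


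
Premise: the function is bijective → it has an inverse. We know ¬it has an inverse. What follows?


Modus tollens: P → Q, ¬Q ⊢ ¬P
P: the function is bijective
Q: it has an inverse
We have P → Q and Q is false.
By modus tollens, P must be false.

It is not the case that the function is bijective


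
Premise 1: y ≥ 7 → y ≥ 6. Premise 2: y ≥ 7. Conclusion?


Modus ponens: P → Q, P ⊢ Q
P: y ≥ 7
Q: y ≥ 6
We have P → Q and P is true.
By modus ponens, Q must be true.

y ≥ 6


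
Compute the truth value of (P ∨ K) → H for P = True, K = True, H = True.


P = True, K = True, H = True
Step 1: P ∨ K = True OR True = True
Step 2: (True) → H: false only when antecedent=True and H=False.
Result: True

True


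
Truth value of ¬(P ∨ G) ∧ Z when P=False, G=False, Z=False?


P = False, G = False, Z = False
Expression: ¬(P ∨ G) ∧ Z
Step 1: P ∨ G = False OR False = False
Step 2: ¬(P ∨ G) = NOT False = True
Step 3: (True) ∧ Z = True AND False = False

False


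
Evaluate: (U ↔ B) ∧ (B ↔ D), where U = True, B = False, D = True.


U = True, B = False, D = True
Step 1: U ↔ B is true when U and B have the same value. Result: False
Step 2: B ↔ D is true when B and D have the same value. Result: False
Step 3: False ∧ False = False

False


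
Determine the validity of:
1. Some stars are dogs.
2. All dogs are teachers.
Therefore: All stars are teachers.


Premise 1: Some stars are dogs.
Premise 2: All dogs are teachers.
Conclusion: All stars are teachers.
Fallacy: illicit minor. The minor term (stars) is distributed in the conclusion ('All stars ...') but undistributed in its premise ('Some stars are dogs' doesn't cover all stars).
Only 'Some stars are teachers' follows, not 'All'.

Invalid


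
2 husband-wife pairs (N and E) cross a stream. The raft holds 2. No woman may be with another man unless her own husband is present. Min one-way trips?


Label couples N and E.
1. WN+WE → (far: WN,WE; near: HN,HE)
2. WN ←   (far: WE; near: HN,HE,WN)
3. HN+HE → (far: HN,HE,WE; near: WN)
4. HN ←   (far: HE,WE; near: HN,WN)  — HN returns, since WN is alone on near bank
5. HN+WN → (far: all four; near: empty)
Every state respects the constraint.
Minimum trips = 5

5


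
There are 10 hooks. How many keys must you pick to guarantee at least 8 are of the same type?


Pigeonhole: to guarantee k in one of n categories, need (k-1)×n + 1.
k = 8, n = 10
Minimum = (8-1) × 10 + 1 = 7 × 10 + 1

71


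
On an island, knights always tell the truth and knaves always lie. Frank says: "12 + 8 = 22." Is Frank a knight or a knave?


Statement: "12 + 8 = 22."
Actual: 12 + 8 = 20
Claimed: 22
Statement is FALSE → Frank lies → Knave

Knave


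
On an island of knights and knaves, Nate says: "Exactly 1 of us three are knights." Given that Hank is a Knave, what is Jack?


Nate claims exactly 1 knights among Nate, Hank, Jack.
Given: Hank is a Knave.

Case 1: Nate is a Knight (tells truth)
  Then exactly 1 of the three are knights.
  Counting Nate, Hank: 1 knight(s) so far. Need 0 more → Jack = Knave.
Case 2: Nate is a Knave (lies)
  Then the count is NOT 1.
  If Jack = Knight, count = 1 = 1 → claim would be true, contradicts lie.
  If Jack = Knave, count = 0 ≠ 1 → lie confirmed ✓

Jack is a Knave.

Knave


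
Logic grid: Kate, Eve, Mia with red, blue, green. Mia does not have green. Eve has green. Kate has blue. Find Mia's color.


From clues:
  Eve → green
  Kate → blue
By elimination, Mia gets the remaining.

red


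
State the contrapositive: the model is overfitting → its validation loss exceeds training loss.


Original: If the model is overfitting, then its validation loss exceeds training loss
Contrapositive: If ¬Q, then ¬P
Negate Q: not (its validation loss exceeds training loss)
Negate P: not (the model is overfitting)

If not (its validation loss exceeds training loss), then not (the model is overfitting).


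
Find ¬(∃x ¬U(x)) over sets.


Original: ∃x ¬U(x)
Rule: ¬∀→∃, ¬∃→∀, negate predicate.
Negation: ∀x U(x)

∀x U(x)


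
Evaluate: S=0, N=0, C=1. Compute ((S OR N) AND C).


S OR N = 0|0 = 0
0 AND 1 = 0

0


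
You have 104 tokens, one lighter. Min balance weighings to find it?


Each weighing has 3 outcomes (left heavy / balance / right heavy), so k weighings distinguish at most 3^k cases; splitting into three near-equal groups achieves this.
Need 3^k ≥ 104: 3^4 = 81 < 104 ≤ 3^5 = 243
k = ⌈log₃(104)⌉ = 5

5


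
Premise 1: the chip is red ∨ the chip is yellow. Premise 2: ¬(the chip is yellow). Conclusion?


Disjunctive syllogism: P ∨ Q, ¬P ⊢ Q
Disjunction: the chip is red ∨ the chip is yellow
We know it is not the case that the chip is yellow.
By disjunctive syllogism, the other disjunct must be true.

The chip is red


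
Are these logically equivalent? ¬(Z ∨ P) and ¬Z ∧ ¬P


Expression 1: ¬(Z ∨ P)
Expression 2: ¬Z ∧ ¬P
Truth table (Z P | Expr1 Expr2):
  T T |   F     F
  T F |   F     F
  F T |   F     F
  F F |   T     T
All 4 rows agree, so the expressions are logically equivalent.

Yes


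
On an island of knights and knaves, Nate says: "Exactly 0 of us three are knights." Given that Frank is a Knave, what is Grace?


Nate claims exactly 0 knights among Nate, Frank, Grace.
Given: Frank is a Knave.

Case 1: Nate is a Knight (tells truth)
  Then exactly 0 of the three are knights.
  Counting Nate, Frank: 1 knight(s) so far. Need -1 more → impossible.
Case 2: Nate is a Knave (lies)
  Then the count is NOT 0.
  If Grace = Knave, count = 0 = 0 → claim would be true, contradicts lie.
  If Grace = Knight, count = 1 ≠ 0 → lie confirmed ✓

Grace is a Knight.

Knight


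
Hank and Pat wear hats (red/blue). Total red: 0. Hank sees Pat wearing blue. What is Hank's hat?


Total red = 0, Pat = blue
Red accounted for: 0
Remaining for Hank: 0
Hank's hat is blue.

blue


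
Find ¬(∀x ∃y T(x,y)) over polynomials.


Original: ∀x ∃y T(x,y)
Rule: ¬∀→∃, ¬∃→∀, negate predicate.
Negation: ∃x ∀y ¬T(x,y)

∃x ∀y ¬T(x,y)


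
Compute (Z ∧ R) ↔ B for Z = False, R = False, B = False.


Z = False, R = False, B = False
Step 1: Z ∧ R = False AND False = False
Step 2: (False) ↔ B: true when both sides have same truth value.
Result: False ↔ False = True

True


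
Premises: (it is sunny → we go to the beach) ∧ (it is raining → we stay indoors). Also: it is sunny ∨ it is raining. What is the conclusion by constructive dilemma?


Constructive dilemma: (P → Q) ∧ (R → S), P ∨ R ⊢ Q ∨ S
Premise 1: it is sunny → we go to the beach
Premise 2: it is raining → we stay indoors
Premise 3: it is sunny ∨ it is raining
Case 1: Assuming it is sunny, then by Premise 1, we go to the beach.
Case 2: Assuming it is raining, then by Premise 2, we stay indoors.
Since one of it is sunny or it is raining must hold, we get we go to the beach or we stay indoors.

We go to the beach or we stay indoors.


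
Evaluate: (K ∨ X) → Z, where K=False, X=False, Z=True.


K = False, X = False, Z = True
Expression: (K ∨ X) → Z
Step 1: K ∨ X = False OR False = False
Step 2: (False) → Z = False → True (false only if antecedent True and consequent False) = True

True
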